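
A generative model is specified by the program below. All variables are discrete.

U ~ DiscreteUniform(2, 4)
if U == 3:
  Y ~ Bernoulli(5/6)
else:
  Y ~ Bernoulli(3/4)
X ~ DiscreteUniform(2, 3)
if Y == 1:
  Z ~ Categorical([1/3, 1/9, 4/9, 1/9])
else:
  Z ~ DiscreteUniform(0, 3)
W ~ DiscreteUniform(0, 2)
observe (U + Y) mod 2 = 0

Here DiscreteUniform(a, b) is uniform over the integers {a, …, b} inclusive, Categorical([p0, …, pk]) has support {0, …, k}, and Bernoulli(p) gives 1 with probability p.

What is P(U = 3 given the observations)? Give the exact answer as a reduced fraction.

Enumerate traces; 72 have nonzero weight after conditioning:
  (U=2, Y=0, X=2, Z=0, W=0) weight 1/288
  (U=2, Y=0, X=2, Z=0, W=1) weight 1/288
  (U=2, Y=0, X=2, Z=0, W=2) weight 1/288
  (U=2, Y=0, X=2, Z=1, W=0) weight 1/288
  (U=2, Y=0, X=2, Z=1, W=1) weight 1/288
  (U=2, Y=0, X=2, Z=1, W=2) weight 1/288
  (U=2, Y=0, X=2, Z=2, W=0) weight 1/288
  (U=2, Y=0, X=2, Z=2, W=1) weight 1/288
  (U=3, Y=1, X=2, Z=0, W=0) weight 5/324
  (U=4, Y=0, X=2, Z=0, W=0) weight 1/288
  … 62 more
Group by U:
  weight(U=2) = 1/12
  weight(U=3) = 5/18
  weight(U=4) = 1/12
Total weight = 1/12 + 5/18 + 1/12 = 4/9
P(U=2 | obs) = 1/12 / 4/9 = 3/16
P(U=3 | obs) = 5/18 / 4/9 = 5/8
P(U=4 | obs) = 1/12 / 4/9 = 3/16

P(U = 3 | obs) = 5/8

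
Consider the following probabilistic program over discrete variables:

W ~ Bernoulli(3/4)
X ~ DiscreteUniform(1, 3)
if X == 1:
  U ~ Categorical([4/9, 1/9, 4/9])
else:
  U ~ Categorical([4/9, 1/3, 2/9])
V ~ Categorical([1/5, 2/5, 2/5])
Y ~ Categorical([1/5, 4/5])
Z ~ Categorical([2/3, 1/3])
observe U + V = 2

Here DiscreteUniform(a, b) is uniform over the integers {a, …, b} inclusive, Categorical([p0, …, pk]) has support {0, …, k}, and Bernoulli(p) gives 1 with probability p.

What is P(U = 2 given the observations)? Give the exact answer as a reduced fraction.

P(U = 2 | obs) = 4/23

Enumerate traces; 72 have nonzero weight after conditioning:
  (W=0, X=1, U=0, V=2, Y=0, Z=0) weight 4/2025
  (W=0, X=1, U=0, V=2, Y=0, Z=1) weight 2/2025
  (W=0, X=1, U=0, V=2, Y=1, Z=0) weight 16/2025
  (W=0, X=1, U=0, V=2, Y=1, Z=1) weight 8/2025
  (W=0, X=1, U=1, V=1, Y=0, Z=0) weight 1/2025
  (W=0, X=1, U=1, V=1, Y=0, Z=1) weight 1/4050
  (W=0, X=1, U=1, V=1, Y=1, Z=0) weight 4/2025
  (W=0, X=1, U=1, V=1, Y=1, Z=1) weight 2/2025
  (W=0, X=1, U=2, V=0, Y=0, Z=0) weight 2/2025
  … 63 more
Group by U:
  weight(U=0) = 8/45
  weight(U=1) = 14/135
  weight(U=2) = 8/135
Total weight = 8/45 + 14/135 + 8/135 = 46/135
P(U=0 | obs) = 8/45 / 46/135 = 12/23
P(U=1 | obs) = 14/135 / 46/135 = 7/23
P(U=2 | obs) = 8/135 / 46/135 = 4/23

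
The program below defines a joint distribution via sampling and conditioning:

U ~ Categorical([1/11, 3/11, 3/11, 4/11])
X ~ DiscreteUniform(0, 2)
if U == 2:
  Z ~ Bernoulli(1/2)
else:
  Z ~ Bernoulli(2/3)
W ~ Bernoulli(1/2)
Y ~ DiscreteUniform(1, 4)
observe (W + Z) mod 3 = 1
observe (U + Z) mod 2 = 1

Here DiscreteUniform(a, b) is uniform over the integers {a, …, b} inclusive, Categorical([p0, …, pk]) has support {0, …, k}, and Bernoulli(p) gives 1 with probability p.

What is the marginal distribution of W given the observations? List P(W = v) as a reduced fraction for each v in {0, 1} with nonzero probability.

Enumerate traces; 48 have nonzero weight after conditioning:
  (U=0, X=0, Z=1, W=0, Y=1) weight 1/396
  (U=0, X=0, Z=1, W=0, Y=2) weight 1/396
  (U=0, X=0, Z=1, W=0, Y=3) weight 1/396
  (U=0, X=0, Z=1, W=0, Y=4) weight 1/396
  (U=0, X=1, Z=1, W=0, Y=1) weight 1/396
  (U=0, X=1, Z=1, W=0, Y=2) weight 1/396
  (U=0, X=1, Z=1, W=0, Y=3) weight 1/396
  (U=0, X=1, Z=1, W=0, Y=4) weight 1/396
  (U=1, X=0, Z=0, W=1, Y=1) weight 1/264
  … 39 more
Group by W:
  weight(W=0) = 13/132
  weight(W=1) = 7/66
Total weight = 13/132 + 7/66 = 9/44
P(W=0 | obs) = 13/132 / 9/44 = 13/27
P(W=1 | obs) = 7/66 / 9/44 = 14/27

P(W=0) = 13/27, P(W=1) = 14/27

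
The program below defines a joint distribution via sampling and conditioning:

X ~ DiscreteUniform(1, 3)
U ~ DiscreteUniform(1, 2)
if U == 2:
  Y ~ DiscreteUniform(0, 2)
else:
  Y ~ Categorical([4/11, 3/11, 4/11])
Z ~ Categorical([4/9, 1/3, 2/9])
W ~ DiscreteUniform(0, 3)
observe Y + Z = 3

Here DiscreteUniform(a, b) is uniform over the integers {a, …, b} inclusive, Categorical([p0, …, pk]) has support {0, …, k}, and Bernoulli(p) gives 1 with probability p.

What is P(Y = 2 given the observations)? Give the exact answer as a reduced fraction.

Enumerate traces; 48 have nonzero weight after conditioning:
  (X=1, U=1, Y=1, Z=2, W=0) weight 1/396
  (X=1, U=1, Y=1, Z=2, W=1) weight 1/396
  (X=1, U=1, Y=1, Z=2, W=2) weight 1/396
  (X=1, U=1, Y=1, Z=2, W=3) weight 1/396
  (X=1, U=1, Y=2, Z=1, W=0) weight 1/198
  (X=1, U=1, Y=2, Z=1, W=1) weight 1/198
  (X=1, U=1, Y=2, Z=1, W=2) weight 1/198
  (X=1, U=1, Y=2, Z=1, W=3) weight 1/198
  … 40 more
Group by Y:
  weight(Y=1) = 20/297
  weight(Y=2) = 23/198
Total weight = 20/297 + 23/198 = 109/594
P(Y=1 | obs) = 20/297 / 109/594 = 40/109
P(Y=2 | obs) = 23/198 / 109/594 = 69/109

P(Y = 2 | obs) = 69/109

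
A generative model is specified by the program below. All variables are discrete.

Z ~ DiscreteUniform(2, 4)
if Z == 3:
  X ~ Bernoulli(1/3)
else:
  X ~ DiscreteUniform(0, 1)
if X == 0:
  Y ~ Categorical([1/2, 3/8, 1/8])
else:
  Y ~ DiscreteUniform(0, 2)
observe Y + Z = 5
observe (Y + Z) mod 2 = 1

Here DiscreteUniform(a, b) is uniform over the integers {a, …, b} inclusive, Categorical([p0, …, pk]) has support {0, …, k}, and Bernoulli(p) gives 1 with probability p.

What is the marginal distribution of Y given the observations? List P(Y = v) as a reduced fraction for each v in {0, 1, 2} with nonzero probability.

P(Y=1) = 51/79, P(Y=2) = 28/79

Enumerate traces; 4 have nonzero weight after conditioning:
  (Z=3, X=0, Y=2) weight 1/36
  (Z=3, X=1, Y=2) weight 1/27
  (Z=4, X=0, Y=1) weight 1/16
  (Z=4, X=1, Y=1) weight 1/18
Group by Y:
  weight(Y=1) = 17/144
  weight(Y=2) = 7/108
Total weight = 17/144 + 7/108 = 79/432
P(Y=1 | obs) = 17/144 / 79/432 = 51/79
P(Y=2 | obs) = 7/108 / 79/432 = 28/79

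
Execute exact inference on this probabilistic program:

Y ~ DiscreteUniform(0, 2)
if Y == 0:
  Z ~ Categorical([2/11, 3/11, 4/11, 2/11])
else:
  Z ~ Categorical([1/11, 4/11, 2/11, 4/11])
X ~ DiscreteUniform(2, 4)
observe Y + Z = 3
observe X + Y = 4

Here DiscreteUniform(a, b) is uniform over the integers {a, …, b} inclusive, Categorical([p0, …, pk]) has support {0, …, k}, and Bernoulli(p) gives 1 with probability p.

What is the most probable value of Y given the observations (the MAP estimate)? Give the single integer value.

argmax_v P(Y = v | obs) = 2

Enumerate traces; 3 have nonzero weight after conditioning:
  (Y=0, Z=3, X=4) weight 2/99
  (Y=1, Z=2, X=3) weight 2/99
  (Y=2, Z=1, X=2) weight 4/99
Group by Y:
  weight(Y=0) = 2/99
  weight(Y=1) = 2/99
  weight(Y=2) = 4/99
Total weight = 2/99 + 2/99 + 4/99 = 8/99
P(Y=0 | obs) = 2/99 / 8/99 = 1/4
P(Y=1 | obs) = 2/99 / 8/99 = 1/4
P(Y=2 | obs) = 4/99 / 8/99 = 1/2
argmax = 2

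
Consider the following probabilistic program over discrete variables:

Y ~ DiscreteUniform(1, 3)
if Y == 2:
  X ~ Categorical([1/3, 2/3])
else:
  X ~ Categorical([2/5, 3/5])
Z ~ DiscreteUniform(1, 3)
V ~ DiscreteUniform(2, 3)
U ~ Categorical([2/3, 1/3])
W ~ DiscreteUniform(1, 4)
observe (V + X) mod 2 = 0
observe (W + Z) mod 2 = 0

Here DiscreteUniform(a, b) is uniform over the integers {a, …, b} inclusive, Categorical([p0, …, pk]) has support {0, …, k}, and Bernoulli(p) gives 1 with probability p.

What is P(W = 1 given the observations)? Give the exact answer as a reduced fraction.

Enumerate traces; 72 have nonzero weight after conditioning:
  (Y=1, X=0, Z=1, V=2, U=0, W=1) weight 1/270
  (Y=1, X=0, Z=1, V=2, U=0, W=3) weight 1/270
  (Y=1, X=0, Z=1, V=2, U=1, W=1) weight 1/540
  (Y=1, X=0, Z=1, V=2, U=1, W=3) weight 1/540
  (Y=1, X=0, Z=2, V=2, U=0, W=2) weight 1/270
  (Y=1, X=0, Z=2, V=2, U=0, W=4) weight 1/270
  (Y=1, X=0, Z=2, V=2, U=1, W=2) weight 1/540
  (Y=1, X=0, Z=2, V=2, U=1, W=4) weight 1/540
  … 64 more
Group by W:
  weight(W=1) = 1/12
  weight(W=2) = 1/24
  weight(W=3) = 1/12
  weight(W=4) = 1/24
Total weight = 1/12 + 1/24 + 1/12 + 1/24 = 1/4
P(W=1 | obs) = 1/12 / 1/4 = 1/3
P(W=2 | obs) = 1/24 / 1/4 = 1/6
P(W=3 | obs) = 1/12 / 1/4 = 1/3
P(W=4 | obs) = 1/24 / 1/4 = 1/6

P(W = 1 | obs) = 1/3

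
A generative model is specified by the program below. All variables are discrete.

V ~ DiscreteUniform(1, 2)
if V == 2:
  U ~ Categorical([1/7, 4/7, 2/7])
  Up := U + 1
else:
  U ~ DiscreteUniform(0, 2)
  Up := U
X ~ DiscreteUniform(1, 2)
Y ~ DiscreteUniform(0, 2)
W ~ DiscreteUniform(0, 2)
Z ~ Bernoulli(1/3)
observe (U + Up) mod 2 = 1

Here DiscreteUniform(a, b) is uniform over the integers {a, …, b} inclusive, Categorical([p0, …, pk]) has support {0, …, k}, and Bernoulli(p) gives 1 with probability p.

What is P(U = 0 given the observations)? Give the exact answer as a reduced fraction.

Enumerate traces; 108 have nonzero weight after conditioning:
  (V=2, U=0, X=1, Y=0, W=0, Z=0) weight 1/378
  (V=2, U=0, X=1, Y=0, W=0, Z=1) weight 1/756
  (V=2, U=0, X=1, Y=0, W=1, Z=0) weight 1/378
  (V=2, U=0, X=1, Y=0, W=1, Z=1) weight 1/756
  (V=2, U=0, X=1, Y=0, W=2, Z=0) weight 1/378
  (V=2, U=0, X=1, Y=0, W=2, Z=1) weight 1/756
  (V=2, U=0, X=1, Y=1, W=0, Z=0) weight 1/378
  (V=2, U=0, X=1, Y=1, W=0, Z=1) weight 1/756
  (V=2, U=1, X=1, Y=0, W=0, Z=0) weight 2/189
  (V=2, U=2, X=1, Y=0, W=0, Z=0) weight 1/189
  … 98 more
Group by U:
  weight(U=0) = 1/14
  weight(U=1) = 2/7
  weight(U=2) = 1/7
Total weight = 1/14 + 2/7 + 1/7 = 1/2
P(U=0 | obs) = 1/14 / 1/2 = 1/7
P(U=1 | obs) = 2/7 / 1/2 = 4/7
P(U=2 | obs) = 1/7 / 1/2 = 2/7

P(U = 0 | obs) = 1/7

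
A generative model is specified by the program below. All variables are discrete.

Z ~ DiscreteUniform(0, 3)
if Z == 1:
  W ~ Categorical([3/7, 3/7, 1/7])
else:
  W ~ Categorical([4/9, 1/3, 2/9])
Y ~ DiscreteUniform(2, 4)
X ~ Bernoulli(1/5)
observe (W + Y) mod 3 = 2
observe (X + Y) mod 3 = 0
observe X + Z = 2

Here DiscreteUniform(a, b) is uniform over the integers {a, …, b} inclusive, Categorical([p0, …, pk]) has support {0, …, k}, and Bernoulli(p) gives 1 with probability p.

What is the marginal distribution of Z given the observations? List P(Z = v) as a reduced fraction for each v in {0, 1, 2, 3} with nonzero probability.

Enumerate traces; 2 have nonzero weight after conditioning:
  (Z=1, W=0, Y=2, X=1) weight 1/140
  (Z=2, W=2, Y=3, X=0) weight 2/135
Group by Z:
  weight(Z=1) = 1/140
  weight(Z=2) = 2/135
Total weight = 1/140 + 2/135 = 83/3780
P(Z=1 | obs) = 1/140 / 83/3780 = 27/83
P(Z=2 | obs) = 2/135 / 83/3780 = 56/83

P(Z=1) = 27/83, P(Z=2) = 56/83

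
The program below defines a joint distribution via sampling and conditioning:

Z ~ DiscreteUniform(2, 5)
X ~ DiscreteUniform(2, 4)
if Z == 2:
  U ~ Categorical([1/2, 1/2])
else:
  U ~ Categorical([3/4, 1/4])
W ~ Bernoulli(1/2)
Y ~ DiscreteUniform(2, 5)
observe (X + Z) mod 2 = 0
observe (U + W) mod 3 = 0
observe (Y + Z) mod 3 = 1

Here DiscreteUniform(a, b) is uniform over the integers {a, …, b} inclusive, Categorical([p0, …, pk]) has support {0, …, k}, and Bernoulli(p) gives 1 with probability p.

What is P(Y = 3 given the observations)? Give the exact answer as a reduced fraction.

Enumerate traces; 9 have nonzero weight after conditioning:
  (Z=2, X=2, U=0, W=0, Y=2) weight 1/192
  (Z=2, X=2, U=0, W=0, Y=5) weight 1/192
  (Z=2, X=4, U=0, W=0, Y=2) weight 1/192
  (Z=2, X=4, U=0, W=0, Y=5) weight 1/192
  (Z=3, X=3, U=0, W=0, Y=4) weight 1/128
  (Z=4, X=2, U=0, W=0, Y=3) weight 1/128
  (Z=4, X=4, U=0, W=0, Y=3) weight 1/128
  (Z=5, X=3, U=0, W=0, Y=2) weight 1/128
  … 1 more
Group by Y:
  weight(Y=2) = 7/384
  weight(Y=3) = 1/64
  weight(Y=4) = 1/128
  weight(Y=5) = 7/384
Total weight = 7/384 + 1/64 + 1/128 + 7/384 = 23/384
P(Y=2 | obs) = 7/384 / 23/384 = 7/23
P(Y=3 | obs) = 1/64 / 23/384 = 6/23
P(Y=4 | obs) = 1/128 / 23/384 = 3/23
P(Y=5 | obs) = 7/384 / 23/384 = 7/23

P(Y = 3 | obs) = 6/23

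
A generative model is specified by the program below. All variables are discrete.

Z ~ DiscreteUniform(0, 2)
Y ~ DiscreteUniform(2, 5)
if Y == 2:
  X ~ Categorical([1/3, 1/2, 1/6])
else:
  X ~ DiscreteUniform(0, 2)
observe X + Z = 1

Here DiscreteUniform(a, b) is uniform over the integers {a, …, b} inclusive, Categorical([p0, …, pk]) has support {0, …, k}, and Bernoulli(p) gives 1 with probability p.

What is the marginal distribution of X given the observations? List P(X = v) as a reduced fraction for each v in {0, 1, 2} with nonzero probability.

P(X=0) = 8/17, P(X=1) = 9/17

Enumerate traces; 8 have nonzero weight after conditioning:
  (Z=0, Y=2, X=1) weight 1/24
  (Z=0, Y=3, X=1) weight 1/36
  (Z=0, Y=4, X=1) weight 1/36
  (Z=0, Y=5, X=1) weight 1/36
  (Z=1, Y=2, X=0) weight 1/36
  (Z=1, Y=3, X=0) weight 1/36
  (Z=1, Y=4, X=0) weight 1/36
  (Z=1, Y=5, X=0) weight 1/36
Group by X:
  weight(X=0) = 1/9
  weight(X=1) = 1/8
Total weight = 1/9 + 1/8 = 17/72
P(X=0 | obs) = 1/9 / 17/72 = 8/17
P(X=1 | obs) = 1/8 / 17/72 = 9/17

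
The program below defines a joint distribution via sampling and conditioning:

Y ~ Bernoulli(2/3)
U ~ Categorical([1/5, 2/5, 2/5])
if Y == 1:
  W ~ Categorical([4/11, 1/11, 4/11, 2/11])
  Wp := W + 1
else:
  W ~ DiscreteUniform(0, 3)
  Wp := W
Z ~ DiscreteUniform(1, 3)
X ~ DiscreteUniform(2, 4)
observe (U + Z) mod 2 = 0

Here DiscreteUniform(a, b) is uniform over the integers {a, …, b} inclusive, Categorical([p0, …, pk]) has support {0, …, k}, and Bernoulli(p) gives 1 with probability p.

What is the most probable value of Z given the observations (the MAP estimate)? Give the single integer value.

argmax_v P(Z = v | obs) = 2

Enumerate traces; 96 have nonzero weight after conditioning:
  (Y=0, U=0, W=0, Z=2, X=2) weight 1/540
  (Y=0, U=0, W=0, Z=2, X=3) weight 1/540
  (Y=0, U=0, W=0, Z=2, X=4) weight 1/540
  (Y=0, U=0, W=1, Z=2, X=2) weight 1/540
  (Y=0, U=0, W=1, Z=2, X=3) weight 1/540
  (Y=0, U=0, W=1, Z=2, X=4) weight 1/540
  (Y=0, U=0, W=2, Z=2, X=2) weight 1/540
  (Y=0, U=0, W=2, Z=2, X=3) weight 1/540
  (Y=0, U=1, W=0, Z=1, X=2) weight 1/270
  (Y=0, U=1, W=0, Z=3, X=2) weight 1/270
  … 86 more
Group by Z:
  weight(Z=1) = 2/15
  weight(Z=2) = 1/5
  weight(Z=3) = 2/15
Total weight = 2/15 + 1/5 + 2/15 = 7/15
P(Z=1 | obs) = 2/15 / 7/15 = 2/7
P(Z=2 | obs) = 1/5 / 7/15 = 3/7
P(Z=3 | obs) = 2/15 / 7/15 = 2/7
argmax = 2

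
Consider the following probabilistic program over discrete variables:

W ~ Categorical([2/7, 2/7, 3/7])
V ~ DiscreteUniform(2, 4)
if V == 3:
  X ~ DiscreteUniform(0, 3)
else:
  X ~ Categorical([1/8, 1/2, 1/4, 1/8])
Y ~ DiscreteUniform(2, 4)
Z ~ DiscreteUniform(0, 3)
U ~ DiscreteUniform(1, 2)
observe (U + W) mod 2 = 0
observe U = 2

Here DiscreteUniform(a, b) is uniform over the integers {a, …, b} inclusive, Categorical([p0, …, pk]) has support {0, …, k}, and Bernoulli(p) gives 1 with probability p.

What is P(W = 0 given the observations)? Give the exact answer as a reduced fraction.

Enumerate traces; 288 have nonzero weight after conditioning:
  (W=0, V=2, X=0, Y=2, Z=0, U=2) weight 1/2016
  (W=0, V=2, X=0, Y=2, Z=1, U=2) weight 1/2016
  (W=0, V=2, X=0, Y=2, Z=2, U=2) weight 1/2016
  (W=0, V=2, X=0, Y=2, Z=3, U=2) weight 1/2016
  (W=0, V=2, X=0, Y=3, Z=0, U=2) weight 1/2016
  (W=0, V=2, X=0, Y=3, Z=1, U=2) weight 1/2016
  (W=0, V=2, X=0, Y=3, Z=2, U=2) weight 1/2016
  (W=0, V=2, X=0, Y=3, Z=3, U=2) weight 1/2016
  (W=2, V=2, X=0, Y=2, Z=0, U=2) weight 1/1344
  … 279 more
Group by W:
  weight(W=0) = 1/7
  weight(W=2) = 3/14
Total weight = 1/7 + 3/14 = 5/14
P(W=0 | obs) = 1/7 / 5/14 = 2/5
P(W=2 | obs) = 3/14 / 5/14 = 3/5

P(W = 0 | obs) = 2/5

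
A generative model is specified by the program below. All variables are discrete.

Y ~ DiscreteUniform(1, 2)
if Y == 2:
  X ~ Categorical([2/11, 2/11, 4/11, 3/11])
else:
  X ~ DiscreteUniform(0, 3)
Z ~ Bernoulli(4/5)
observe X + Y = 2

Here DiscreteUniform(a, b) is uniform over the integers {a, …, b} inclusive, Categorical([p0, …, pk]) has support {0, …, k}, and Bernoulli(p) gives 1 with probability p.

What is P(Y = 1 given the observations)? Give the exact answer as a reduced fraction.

P(Y = 1 | obs) = 11/19

Enumerate traces; 4 have nonzero weight after conditioning:
  (Y=1, X=1, Z=0) weight 1/40
  (Y=1, X=1, Z=1) weight 1/10
  (Y=2, X=0, Z=0) weight 1/55
  (Y=2, X=0, Z=1) weight 4/55
Group by Y:
  weight(Y=1) = 1/8
  weight(Y=2) = 1/11
Total weight = 1/8 + 1/11 = 19/88
P(Y=1 | obs) = 1/8 / 19/88 = 11/19
P(Y=2 | obs) = 1/11 / 19/88 = 8/19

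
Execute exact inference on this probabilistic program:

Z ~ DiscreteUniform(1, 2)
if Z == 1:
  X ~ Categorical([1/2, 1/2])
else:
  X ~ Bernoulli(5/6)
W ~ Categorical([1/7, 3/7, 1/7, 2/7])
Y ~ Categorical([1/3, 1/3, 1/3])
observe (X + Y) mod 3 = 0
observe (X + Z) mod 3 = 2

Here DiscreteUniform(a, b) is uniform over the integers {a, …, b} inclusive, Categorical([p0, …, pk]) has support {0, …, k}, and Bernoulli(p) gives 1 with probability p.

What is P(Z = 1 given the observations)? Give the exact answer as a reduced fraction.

Enumerate traces; 8 have nonzero weight after conditioning:
  (Z=1, X=1, W=0, Y=2) weight 1/84
  (Z=1, X=1, W=1, Y=2) weight 1/28
  (Z=1, X=1, W=2, Y=2) weight 1/84
  (Z=1, X=1, W=3, Y=2) weight 1/42
  (Z=2, X=0, W=0, Y=0) weight 1/252
  (Z=2, X=0, W=1, Y=0) weight 1/84
  (Z=2, X=0, W=2, Y=0) weight 1/252
  (Z=2, X=0, W=3, Y=0) weight 1/126
Group by Z:
  weight(Z=1) = 1/12
  weight(Z=2) = 1/36
Total weight = 1/12 + 1/36 = 1/9
P(Z=1 | obs) = 1/12 / 1/9 = 3/4
P(Z=2 | obs) = 1/36 / 1/9 = 1/4

P(Z = 1 | obs) = 3/4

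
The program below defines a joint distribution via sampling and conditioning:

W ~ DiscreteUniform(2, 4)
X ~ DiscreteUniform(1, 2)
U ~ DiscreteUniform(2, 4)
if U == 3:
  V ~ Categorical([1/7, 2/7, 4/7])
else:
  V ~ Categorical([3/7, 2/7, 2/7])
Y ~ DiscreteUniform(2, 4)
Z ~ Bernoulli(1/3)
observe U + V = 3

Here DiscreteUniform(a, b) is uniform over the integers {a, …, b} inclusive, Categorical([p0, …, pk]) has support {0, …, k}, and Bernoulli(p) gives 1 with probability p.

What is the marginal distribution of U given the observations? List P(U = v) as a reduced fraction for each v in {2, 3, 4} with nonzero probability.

P(U=2) = 2/3, P(U=3) = 1/3

Enumerate traces; 72 have nonzero weight after conditioning:
  (W=2, X=1, U=2, V=1, Y=2, Z=0) weight 2/567
  (W=2, X=1, U=2, V=1, Y=2, Z=1) weight 1/567
  (W=2, X=1, U=2, V=1, Y=3, Z=0) weight 2/567
  (W=2, X=1, U=2, V=1, Y=3, Z=1) weight 1/567
  (W=2, X=1, U=2, V=1, Y=4, Z=0) weight 2/567
  (W=2, X=1, U=2, V=1, Y=4, Z=1) weight 1/567
  (W=2, X=1, U=3, V=0, Y=2, Z=0) weight 1/567
  (W=2, X=1, U=3, V=0, Y=2, Z=1) weight 1/1134
  … 64 more
Group by U:
  weight(U=2) = 2/21
  weight(U=3) = 1/21
Total weight = 2/21 + 1/21 = 1/7
P(U=2 | obs) = 2/21 / 1/7 = 2/3
P(U=3 | obs) = 1/21 / 1/7 = 1/3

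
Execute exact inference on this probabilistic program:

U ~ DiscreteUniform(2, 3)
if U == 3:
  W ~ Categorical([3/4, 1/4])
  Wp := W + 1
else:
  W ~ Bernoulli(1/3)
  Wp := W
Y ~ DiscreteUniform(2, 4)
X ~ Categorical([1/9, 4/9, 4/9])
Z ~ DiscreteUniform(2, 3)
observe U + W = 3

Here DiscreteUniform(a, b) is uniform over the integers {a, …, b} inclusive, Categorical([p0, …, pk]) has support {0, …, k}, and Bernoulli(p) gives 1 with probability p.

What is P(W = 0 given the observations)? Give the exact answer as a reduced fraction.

P(W = 0 | obs) = 9/13

Enumerate traces; 36 have nonzero weight after conditioning:
  (U=2, W=1, Y=2, X=0, Z=2) weight 1/324
  (U=2, W=1, Y=2, X=0, Z=3) weight 1/324
  (U=2, W=1, Y=2, X=1, Z=2) weight 1/81
  (U=2, W=1, Y=2, X=1, Z=3) weight 1/81
  (U=2, W=1, Y=2, X=2, Z=2) weight 1/81
  (U=2, W=1, Y=2, X=2, Z=3) weight 1/81
  (U=2, W=1, Y=3, X=0, Z=2) weight 1/324
  (U=2, W=1, Y=3, X=0, Z=3) weight 1/324
  (U=3, W=0, Y=2, X=0, Z=2) weight 1/144
  … 27 more
Group by W:
  weight(W=0) = 3/8
  weight(W=1) = 1/6
Total weight = 3/8 + 1/6 = 13/24
P(W=0 | obs) = 3/8 / 13/24 = 9/13
P(W=1 | obs) = 1/6 / 13/24 = 4/13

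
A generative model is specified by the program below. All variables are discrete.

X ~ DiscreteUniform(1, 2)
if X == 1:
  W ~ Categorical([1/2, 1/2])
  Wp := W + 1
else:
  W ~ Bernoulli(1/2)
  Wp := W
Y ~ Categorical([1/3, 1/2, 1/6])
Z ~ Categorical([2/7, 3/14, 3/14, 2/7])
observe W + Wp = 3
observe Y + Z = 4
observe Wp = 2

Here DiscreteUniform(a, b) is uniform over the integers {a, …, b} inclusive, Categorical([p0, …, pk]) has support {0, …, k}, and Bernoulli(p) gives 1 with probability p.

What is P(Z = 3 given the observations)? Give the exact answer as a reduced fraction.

Enumerate traces; 2 have nonzero weight after conditioning:
  (X=1, W=1, Y=1, Z=3) weight 1/28
  (X=1, W=1, Y=2, Z=2) weight 1/112
Group by Z:
  weight(Z=2) = 1/112
  weight(Z=3) = 1/28
Total weight = 1/112 + 1/28 = 5/112
P(Z=2 | obs) = 1/112 / 5/112 = 1/5
P(Z=3 | obs) = 1/28 / 5/112 = 4/5

P(Z = 3 | obs) = 4/5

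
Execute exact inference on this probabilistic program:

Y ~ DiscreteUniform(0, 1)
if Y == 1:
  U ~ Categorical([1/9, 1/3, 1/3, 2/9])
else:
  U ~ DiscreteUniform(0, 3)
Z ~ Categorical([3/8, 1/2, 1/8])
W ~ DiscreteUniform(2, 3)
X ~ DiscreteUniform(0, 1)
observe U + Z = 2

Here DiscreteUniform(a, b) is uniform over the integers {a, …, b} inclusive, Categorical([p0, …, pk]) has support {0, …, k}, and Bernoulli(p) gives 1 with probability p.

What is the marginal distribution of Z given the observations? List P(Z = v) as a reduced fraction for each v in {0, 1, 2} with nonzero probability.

P(Z=0) = 63/160, P(Z=1) = 21/40, P(Z=2) = 13/160

Enumerate traces; 24 have nonzero weight after conditioning:
  (Y=0, U=0, Z=2, W=2, X=0) weight 1/256
  (Y=0, U=0, Z=2, W=2, X=1) weight 1/256
  (Y=0, U=0, Z=2, W=3, X=0) weight 1/256
  (Y=0, U=0, Z=2, W=3, X=1) weight 1/256
  (Y=0, U=1, Z=1, W=2, X=0) weight 1/64
  (Y=0, U=1, Z=1, W=2, X=1) weight 1/64
  (Y=0, U=1, Z=1, W=3, X=0) weight 1/64
  (Y=0, U=1, Z=1, W=3, X=1) weight 1/64
  (Y=0, U=2, Z=0, W=2, X=0) weight 3/256
  … 15 more
Group by Z:
  weight(Z=0) = 7/64
  weight(Z=1) = 7/48
  weight(Z=2) = 13/576
Total weight = 7/64 + 7/48 + 13/576 = 5/18
P(Z=0 | obs) = 7/64 / 5/18 = 63/160
P(Z=1 | obs) = 7/48 / 5/18 = 21/40
P(Z=2 | obs) = 13/576 / 5/18 = 13/160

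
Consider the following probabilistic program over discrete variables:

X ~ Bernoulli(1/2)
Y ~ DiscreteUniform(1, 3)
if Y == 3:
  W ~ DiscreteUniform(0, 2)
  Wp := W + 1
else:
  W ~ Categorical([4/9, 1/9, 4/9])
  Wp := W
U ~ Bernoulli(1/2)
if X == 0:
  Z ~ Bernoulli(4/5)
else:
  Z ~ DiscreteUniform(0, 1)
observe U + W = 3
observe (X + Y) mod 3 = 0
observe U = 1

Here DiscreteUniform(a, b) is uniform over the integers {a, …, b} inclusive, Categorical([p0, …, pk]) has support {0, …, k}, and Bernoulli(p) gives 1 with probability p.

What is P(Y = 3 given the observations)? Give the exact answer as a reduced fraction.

Enumerate traces; 4 have nonzero weight after conditioning:
  (X=0, Y=3, W=2, U=1, Z=0) weight 1/180
  (X=0, Y=3, W=2, U=1, Z=1) weight 1/45
  (X=1, Y=2, W=2, U=1, Z=0) weight 1/54
  (X=1, Y=2, W=2, U=1, Z=1) weight 1/54
Group by Y:
  weight(Y=2) = 1/27
  weight(Y=3) = 1/36
Total weight = 1/27 + 1/36 = 7/108
P(Y=2 | obs) = 1/27 / 7/108 = 4/7
P(Y=3 | obs) = 1/36 / 7/108 = 3/7

P(Y = 3 | obs) = 3/7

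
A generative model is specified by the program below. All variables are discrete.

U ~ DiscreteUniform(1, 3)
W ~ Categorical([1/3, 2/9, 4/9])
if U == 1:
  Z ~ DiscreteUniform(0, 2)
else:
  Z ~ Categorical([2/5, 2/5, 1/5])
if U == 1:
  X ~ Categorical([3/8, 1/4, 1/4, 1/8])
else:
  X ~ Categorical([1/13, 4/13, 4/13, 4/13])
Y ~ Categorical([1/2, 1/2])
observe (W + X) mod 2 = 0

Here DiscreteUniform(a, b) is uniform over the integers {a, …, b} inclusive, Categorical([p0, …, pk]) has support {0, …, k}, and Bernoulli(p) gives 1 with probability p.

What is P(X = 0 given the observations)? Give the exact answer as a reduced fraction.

P(X = 0 | obs) = 385/1349

Enumerate traces; 108 have nonzero weight after conditioning:
  (U=1, W=0, Z=0, X=0, Y=0) weight 1/144
  (U=1, W=0, Z=0, X=0, Y=1) weight 1/144
  (U=1, W=0, Z=0, X=2, Y=0) weight 1/216
  (U=1, W=0, Z=0, X=2, Y=1) weight 1/216
  (U=1, W=0, Z=1, X=0, Y=0) weight 1/144
  (U=1, W=0, Z=1, X=0, Y=1) weight 1/144
  (U=1, W=0, Z=1, X=2, Y=0) weight 1/216
  (U=1, W=0, Z=1, X=2, Y=1) weight 1/216
  (U=1, W=1, Z=0, X=1, Y=0) weight 1/324
  (U=1, W=1, Z=0, X=3, Y=0) weight 1/648
  … 98 more
Group by X:
  weight(X=0) = 385/2808
  weight(X=1) = 5/78
  weight(X=2) = 35/156
  weight(X=3) = 77/1404
Total weight = 385/2808 + 5/78 + 35/156 + 77/1404 = 1349/2808
P(X=0 | obs) = 385/2808 / 1349/2808 = 385/1349
P(X=1 | obs) = 5/78 / 1349/2808 = 180/1349
P(X=2 | obs) = 35/156 / 1349/2808 = 630/1349
P(X=3 | obs) = 77/1404 / 1349/2808 = 154/1349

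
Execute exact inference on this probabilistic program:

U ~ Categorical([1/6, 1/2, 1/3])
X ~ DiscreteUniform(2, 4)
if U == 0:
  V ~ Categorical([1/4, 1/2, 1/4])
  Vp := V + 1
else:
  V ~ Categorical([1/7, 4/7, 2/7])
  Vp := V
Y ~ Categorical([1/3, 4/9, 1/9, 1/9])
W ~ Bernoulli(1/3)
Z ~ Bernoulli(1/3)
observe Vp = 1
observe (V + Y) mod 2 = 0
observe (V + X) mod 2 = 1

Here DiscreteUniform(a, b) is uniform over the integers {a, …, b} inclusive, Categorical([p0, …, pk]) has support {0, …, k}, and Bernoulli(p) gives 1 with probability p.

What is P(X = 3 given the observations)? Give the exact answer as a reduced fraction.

P(X = 3 | obs) = 7/207

Enumerate traces; 40 have nonzero weight after conditioning:
  (U=0, X=3, V=0, Y=0, W=0, Z=0) weight 1/486
  (U=0, X=3, V=0, Y=0, W=0, Z=1) weight 1/972
  (U=0, X=3, V=0, Y=0, W=1, Z=0) weight 1/972
  (U=0, X=3, V=0, Y=0, W=1, Z=1) weight 1/1944
  (U=0, X=3, V=0, Y=2, W=0, Z=0) weight 1/1458
  (U=0, X=3, V=0, Y=2, W=0, Z=1) weight 1/2916
  (U=0, X=3, V=0, Y=2, W=1, Z=0) weight 1/2916
  (U=0, X=3, V=0, Y=2, W=1, Z=1) weight 1/5832
  (U=1, X=2, V=1, Y=1, W=0, Z=0) weight 32/1701
  (U=1, X=4, V=1, Y=1, W=0, Z=0) weight 32/1701
  … 30 more
Group by X:
  weight(X=2) = 50/567
  weight(X=3) = 1/162
  weight(X=4) = 50/567
Total weight = 50/567 + 1/162 + 50/567 = 23/126
P(X=2 | obs) = 50/567 / 23/126 = 100/207
P(X=3 | obs) = 1/162 / 23/126 = 7/207
P(X=4 | obs) = 50/567 / 23/126 = 100/207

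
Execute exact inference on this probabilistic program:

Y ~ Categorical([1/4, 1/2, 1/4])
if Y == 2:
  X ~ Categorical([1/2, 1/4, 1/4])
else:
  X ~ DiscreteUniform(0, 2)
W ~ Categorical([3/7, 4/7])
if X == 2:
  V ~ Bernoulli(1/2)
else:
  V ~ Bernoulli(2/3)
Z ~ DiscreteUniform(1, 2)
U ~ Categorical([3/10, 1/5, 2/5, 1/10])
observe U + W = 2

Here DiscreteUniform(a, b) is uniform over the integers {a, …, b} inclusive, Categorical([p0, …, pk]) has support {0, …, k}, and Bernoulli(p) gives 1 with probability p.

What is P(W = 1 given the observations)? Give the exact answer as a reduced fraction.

P(W = 1 | obs) = 2/5

Enumerate traces; 72 have nonzero weight after conditioning:
  (Y=0, X=0, W=0, V=0, Z=1, U=2) weight 1/420
  (Y=0, X=0, W=0, V=0, Z=2, U=2) weight 1/420
  (Y=0, X=0, W=0, V=1, Z=1, U=2) weight 1/210
  (Y=0, X=0, W=0, V=1, Z=2, U=2) weight 1/210
  (Y=0, X=0, W=1, V=0, Z=1, U=1) weight 1/630
  (Y=0, X=0, W=1, V=0, Z=2, U=1) weight 1/630
  (Y=0, X=0, W=1, V=1, Z=1, U=1) weight 1/315
  (Y=0, X=0, W=1, V=1, Z=2, U=1) weight 1/315
  … 64 more
Group by W:
  weight(W=0) = 6/35
  weight(W=1) = 4/35
Total weight = 6/35 + 4/35 = 2/7
P(W=0 | obs) = 6/35 / 2/7 = 3/5
P(W=1 | obs) = 4/35 / 2/7 = 2/5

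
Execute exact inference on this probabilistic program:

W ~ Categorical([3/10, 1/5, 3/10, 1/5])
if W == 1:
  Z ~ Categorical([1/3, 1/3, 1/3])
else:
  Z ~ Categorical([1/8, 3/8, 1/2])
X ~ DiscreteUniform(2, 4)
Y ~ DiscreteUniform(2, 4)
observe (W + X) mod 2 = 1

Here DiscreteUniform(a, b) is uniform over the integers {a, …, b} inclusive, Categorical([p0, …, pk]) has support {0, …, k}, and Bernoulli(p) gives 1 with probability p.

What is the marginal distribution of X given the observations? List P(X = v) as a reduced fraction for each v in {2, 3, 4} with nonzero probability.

P(X=2) = 2/7, P(X=3) = 3/7, P(X=4) = 2/7

Enumerate traces; 54 have nonzero weight after conditioning:
  (W=0, Z=0, X=3, Y=2) weight 1/240
  (W=0, Z=0, X=3, Y=3) weight 1/240
  (W=0, Z=0, X=3, Y=4) weight 1/240
  (W=0, Z=1, X=3, Y=2) weight 1/80
  (W=0, Z=1, X=3, Y=3) weight 1/80
  (W=0, Z=1, X=3, Y=4) weight 1/80
  (W=0, Z=2, X=3, Y=2) weight 1/60
  (W=0, Z=2, X=3, Y=3) weight 1/60
  (W=1, Z=0, X=2, Y=2) weight 1/135
  (W=1, Z=0, X=4, Y=2) weight 1/135
  … 44 more
Group by X:
  weight(X=2) = 2/15
  weight(X=3) = 1/5
  weight(X=4) = 2/15
Total weight = 2/15 + 1/5 + 2/15 = 7/15
P(X=2 | obs) = 2/15 / 7/15 = 2/7
P(X=3 | obs) = 1/5 / 7/15 = 3/7
P(X=4 | obs) = 2/15 / 7/15 = 2/7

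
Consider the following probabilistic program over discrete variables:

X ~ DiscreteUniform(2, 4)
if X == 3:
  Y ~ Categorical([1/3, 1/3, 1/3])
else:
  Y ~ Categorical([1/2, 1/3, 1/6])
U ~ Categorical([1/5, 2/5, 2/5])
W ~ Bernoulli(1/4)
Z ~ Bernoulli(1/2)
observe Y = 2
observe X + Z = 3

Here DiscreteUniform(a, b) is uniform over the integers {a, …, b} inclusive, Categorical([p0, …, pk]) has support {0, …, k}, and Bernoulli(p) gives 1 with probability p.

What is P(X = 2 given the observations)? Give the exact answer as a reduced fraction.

Enumerate traces; 12 have nonzero weight after conditioning:
  (X=2, Y=2, U=0, W=0, Z=1) weight 1/240
  (X=2, Y=2, U=0, W=1, Z=1) weight 1/720
  (X=2, Y=2, U=1, W=0, Z=1) weight 1/120
  (X=2, Y=2, U=1, W=1, Z=1) weight 1/360
  (X=2, Y=2, U=2, W=0, Z=1) weight 1/120
  (X=2, Y=2, U=2, W=1, Z=1) weight 1/360
  (X=3, Y=2, U=0, W=0, Z=0) weight 1/120
  (X=3, Y=2, U=0, W=1, Z=0) weight 1/360
  … 4 more
Group by X:
  weight(X=2) = 1/36
  weight(X=3) = 1/18
Total weight = 1/36 + 1/18 = 1/12
P(X=2 | obs) = 1/36 / 1/12 = 1/3
P(X=3 | obs) = 1/18 / 1/12 = 2/3

P(X = 2 | obs) = 1/3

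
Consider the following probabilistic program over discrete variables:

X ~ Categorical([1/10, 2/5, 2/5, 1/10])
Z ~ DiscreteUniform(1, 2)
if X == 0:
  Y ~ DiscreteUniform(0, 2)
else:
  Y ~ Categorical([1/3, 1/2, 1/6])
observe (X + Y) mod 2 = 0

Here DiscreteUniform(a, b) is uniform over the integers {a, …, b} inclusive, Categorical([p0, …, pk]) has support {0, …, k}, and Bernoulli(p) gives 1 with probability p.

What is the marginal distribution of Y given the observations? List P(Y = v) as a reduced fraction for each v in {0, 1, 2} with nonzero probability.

P(Y=0) = 10/31, P(Y=1) = 15/31, P(Y=2) = 6/31

Enumerate traces; 12 have nonzero weight after conditioning:
  (X=0, Z=1, Y=0) weight 1/60
  (X=0, Z=1, Y=2) weight 1/60
  (X=0, Z=2, Y=0) weight 1/60
  (X=0, Z=2, Y=2) weight 1/60
  (X=1, Z=1, Y=1) weight 1/10
  (X=1, Z=2, Y=1) weight 1/10
  (X=2, Z=1, Y=0) weight 1/15
  (X=2, Z=1, Y=2) weight 1/30
  … 4 more
Group by Y:
  weight(Y=0) = 1/6
  weight(Y=1) = 1/4
  weight(Y=2) = 1/10
Total weight = 1/6 + 1/4 + 1/10 = 31/60
P(Y=0 | obs) = 1/6 / 31/60 = 10/31
P(Y=1 | obs) = 1/4 / 31/60 = 15/31
P(Y=2 | obs) = 1/10 / 31/60 = 6/31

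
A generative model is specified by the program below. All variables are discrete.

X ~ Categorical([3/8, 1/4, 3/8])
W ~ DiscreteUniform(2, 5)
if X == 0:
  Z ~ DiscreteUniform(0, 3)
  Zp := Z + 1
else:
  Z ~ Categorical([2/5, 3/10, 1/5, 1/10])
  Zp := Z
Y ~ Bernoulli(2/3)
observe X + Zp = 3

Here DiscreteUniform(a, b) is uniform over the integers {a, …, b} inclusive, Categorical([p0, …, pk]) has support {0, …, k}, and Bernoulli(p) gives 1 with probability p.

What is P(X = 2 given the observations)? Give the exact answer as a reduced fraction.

Enumerate traces; 24 have nonzero weight after conditioning:
  (X=0, W=2, Z=2, Y=0) weight 1/128
  (X=0, W=2, Z=2, Y=1) weight 1/64
  (X=0, W=3, Z=2, Y=0) weight 1/128
  (X=0, W=3, Z=2, Y=1) weight 1/64
  (X=0, W=4, Z=2, Y=0) weight 1/128
  (X=0, W=4, Z=2, Y=1) weight 1/64
  (X=0, W=5, Z=2, Y=0) weight 1/128
  (X=0, W=5, Z=2, Y=1) weight 1/64
  (X=1, W=2, Z=2, Y=0) weight 1/240
  (X=2, W=2, Z=1, Y=0) weight 3/320
  … 14 more
Group by X:
  weight(X=0) = 3/32
  weight(X=1) = 1/20
  weight(X=2) = 9/80
Total weight = 3/32 + 1/20 + 9/80 = 41/160
P(X=0 | obs) = 3/32 / 41/160 = 15/41
P(X=1 | obs) = 1/20 / 41/160 = 8/41
P(X=2 | obs) = 9/80 / 41/160 = 18/41

P(X = 2 | obs) = 18/41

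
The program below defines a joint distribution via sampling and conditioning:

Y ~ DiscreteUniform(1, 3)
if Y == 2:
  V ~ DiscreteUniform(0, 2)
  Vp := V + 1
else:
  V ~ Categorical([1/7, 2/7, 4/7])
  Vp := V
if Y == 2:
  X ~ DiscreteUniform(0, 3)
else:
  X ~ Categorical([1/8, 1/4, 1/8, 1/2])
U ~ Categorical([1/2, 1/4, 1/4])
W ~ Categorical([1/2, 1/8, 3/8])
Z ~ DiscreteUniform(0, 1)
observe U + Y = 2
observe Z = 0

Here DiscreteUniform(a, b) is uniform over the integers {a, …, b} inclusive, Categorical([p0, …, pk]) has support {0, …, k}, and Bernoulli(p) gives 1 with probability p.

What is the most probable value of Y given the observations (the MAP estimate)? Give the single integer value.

argmax_v P(Y = v | obs) = 2

Enumerate traces; 72 have nonzero weight after conditioning:
  (Y=1, V=0, X=0, U=1, W=0, Z=0) weight 1/2688
  (Y=1, V=0, X=0, U=1, W=1, Z=0) weight 1/10752
  (Y=1, V=0, X=0, U=1, W=2, Z=0) weight 1/3584
  (Y=1, V=0, X=1, U=1, W=0, Z=0) weight 1/1344
  (Y=1, V=0, X=1, U=1, W=1, Z=0) weight 1/5376
  (Y=1, V=0, X=1, U=1, W=2, Z=0) weight 1/1792
  (Y=1, V=0, X=2, U=1, W=0, Z=0) weight 1/2688
  (Y=1, V=0, X=2, U=1, W=1, Z=0) weight 1/10752
  (Y=2, V=0, X=0, U=0, W=0, Z=0) weight 1/288
  … 63 more
Group by Y:
  weight(Y=1) = 1/24
  weight(Y=2) = 1/12
Total weight = 1/24 + 1/12 = 1/8
P(Y=1 | obs) = 1/24 / 1/8 = 1/3
P(Y=2 | obs) = 1/12 / 1/8 = 2/3
argmax = 2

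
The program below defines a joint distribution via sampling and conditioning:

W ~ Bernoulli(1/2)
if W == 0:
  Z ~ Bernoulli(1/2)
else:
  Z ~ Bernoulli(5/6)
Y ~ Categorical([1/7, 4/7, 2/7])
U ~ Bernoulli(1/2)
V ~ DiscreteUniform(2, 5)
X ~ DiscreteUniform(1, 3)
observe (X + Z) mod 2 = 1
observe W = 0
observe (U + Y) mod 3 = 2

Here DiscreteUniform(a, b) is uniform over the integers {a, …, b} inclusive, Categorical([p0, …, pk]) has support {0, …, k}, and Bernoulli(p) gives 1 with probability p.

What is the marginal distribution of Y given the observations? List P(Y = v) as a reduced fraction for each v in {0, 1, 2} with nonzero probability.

Enumerate traces; 24 have nonzero weight after conditioning:
  (W=0, Z=0, Y=1, U=1, V=2, X=1) weight 1/168
  (W=0, Z=0, Y=1, U=1, V=2, X=3) weight 1/168
  (W=0, Z=0, Y=1, U=1, V=3, X=1) weight 1/168
  (W=0, Z=0, Y=1, U=1, V=3, X=3) weight 1/168
  (W=0, Z=0, Y=1, U=1, V=4, X=1) weight 1/168
  (W=0, Z=0, Y=1, U=1, V=4, X=3) weight 1/168
  (W=0, Z=0, Y=1, U=1, V=5, X=1) weight 1/168
  (W=0, Z=0, Y=1, U=1, V=5, X=3) weight 1/168
  (W=0, Z=0, Y=2, U=0, V=2, X=1) weight 1/336
  … 15 more
Group by Y:
  weight(Y=1) = 1/14
  weight(Y=2) = 1/28
Total weight = 1/14 + 1/28 = 3/28
P(Y=1 | obs) = 1/14 / 3/28 = 2/3
P(Y=2 | obs) = 1/28 / 3/28 = 1/3

P(Y=1) = 2/3, P(Y=2) = 1/3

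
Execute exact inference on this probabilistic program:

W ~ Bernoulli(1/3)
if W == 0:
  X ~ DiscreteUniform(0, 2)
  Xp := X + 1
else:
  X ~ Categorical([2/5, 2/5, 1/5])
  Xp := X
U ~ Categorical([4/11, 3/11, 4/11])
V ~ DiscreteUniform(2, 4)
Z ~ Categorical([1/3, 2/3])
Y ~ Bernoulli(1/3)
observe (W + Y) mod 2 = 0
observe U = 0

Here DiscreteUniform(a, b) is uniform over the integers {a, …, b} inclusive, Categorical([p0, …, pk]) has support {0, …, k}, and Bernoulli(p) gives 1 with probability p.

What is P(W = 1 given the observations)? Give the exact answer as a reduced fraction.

Enumerate traces; 36 have nonzero weight after conditioning:
  (W=0, X=0, U=0, V=2, Z=0, Y=0) weight 16/2673
  (W=0, X=0, U=0, V=2, Z=1, Y=0) weight 32/2673
  (W=0, X=0, U=0, V=3, Z=0, Y=0) weight 16/2673
  (W=0, X=0, U=0, V=3, Z=1, Y=0) weight 32/2673
  (W=0, X=0, U=0, V=4, Z=0, Y=0) weight 16/2673
  (W=0, X=0, U=0, V=4, Z=1, Y=0) weight 32/2673
  (W=0, X=1, U=0, V=2, Z=0, Y=0) weight 16/2673
  (W=0, X=1, U=0, V=2, Z=1, Y=0) weight 32/2673
  (W=1, X=0, U=0, V=2, Z=0, Y=1) weight 8/4455
  … 27 more
Group by W:
  weight(W=0) = 16/99
  weight(W=1) = 4/99
Total weight = 16/99 + 4/99 = 20/99
P(W=0 | obs) = 16/99 / 20/99 = 4/5
P(W=1 | obs) = 4/99 / 20/99 = 1/5

P(W = 1 | obs) = 1/5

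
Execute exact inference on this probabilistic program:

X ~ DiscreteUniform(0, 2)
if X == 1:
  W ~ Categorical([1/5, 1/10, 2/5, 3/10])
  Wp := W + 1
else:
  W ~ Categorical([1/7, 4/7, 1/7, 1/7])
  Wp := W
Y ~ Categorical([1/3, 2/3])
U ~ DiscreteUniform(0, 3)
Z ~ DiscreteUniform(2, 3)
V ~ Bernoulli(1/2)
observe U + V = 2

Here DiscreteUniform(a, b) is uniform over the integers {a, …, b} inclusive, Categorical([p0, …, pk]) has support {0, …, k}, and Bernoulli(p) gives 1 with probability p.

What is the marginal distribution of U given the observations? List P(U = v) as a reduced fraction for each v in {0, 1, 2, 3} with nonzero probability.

Enumerate traces; 96 have nonzero weight after conditioning:
  (X=0, W=0, Y=0, U=1, Z=2, V=1) weight 1/1008
  (X=0, W=0, Y=0, U=1, Z=3, V=1) weight 1/1008
  (X=0, W=0, Y=0, U=2, Z=2, V=0) weight 1/1008
  (X=0, W=0, Y=0, U=2, Z=3, V=0) weight 1/1008
  (X=0, W=0, Y=1, U=1, Z=2, V=1) weight 1/504
  (X=0, W=0, Y=1, U=1, Z=3, V=1) weight 1/504
  (X=0, W=0, Y=1, U=2, Z=2, V=0) weight 1/504
  (X=0, W=0, Y=1, U=2, Z=3, V=0) weight 1/504
  … 88 more
Group by U:
  weight(U=1) = 1/8
  weight(U=2) = 1/8
Total weight = 1/8 + 1/8 = 1/4
P(U=1 | obs) = 1/8 / 1/4 = 1/2
P(U=2 | obs) = 1/8 / 1/4 = 1/2

P(U=1) = 1/2, P(U=2) = 1/2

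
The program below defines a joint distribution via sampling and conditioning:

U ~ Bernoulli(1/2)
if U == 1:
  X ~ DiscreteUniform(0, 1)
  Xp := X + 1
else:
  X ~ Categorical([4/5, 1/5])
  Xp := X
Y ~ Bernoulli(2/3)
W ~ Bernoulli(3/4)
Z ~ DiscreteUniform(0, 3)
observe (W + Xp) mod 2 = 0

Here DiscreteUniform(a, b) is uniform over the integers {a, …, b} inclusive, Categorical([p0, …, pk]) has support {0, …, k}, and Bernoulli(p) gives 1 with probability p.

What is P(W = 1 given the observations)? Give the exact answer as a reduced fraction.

P(W = 1 | obs) = 21/34

Enumerate traces; 32 have nonzero weight after conditioning:
  (U=0, X=0, Y=0, W=0, Z=0) weight 1/120
  (U=0, X=0, Y=0, W=0, Z=1) weight 1/120
  (U=0, X=0, Y=0, W=0, Z=2) weight 1/120
  (U=0, X=0, Y=0, W=0, Z=3) weight 1/120
  (U=0, X=0, Y=1, W=0, Z=0) weight 1/60
  (U=0, X=0, Y=1, W=0, Z=1) weight 1/60
  (U=0, X=0, Y=1, W=0, Z=2) weight 1/60
  (U=0, X=0, Y=1, W=0, Z=3) weight 1/60
  (U=0, X=1, Y=0, W=1, Z=0) weight 1/160
  … 23 more
Group by W:
  weight(W=0) = 13/80
  weight(W=1) = 21/80
Total weight = 13/80 + 21/80 = 17/40
P(W=0 | obs) = 13/80 / 17/40 = 13/34
P(W=1 | obs) = 21/80 / 17/40 = 21/34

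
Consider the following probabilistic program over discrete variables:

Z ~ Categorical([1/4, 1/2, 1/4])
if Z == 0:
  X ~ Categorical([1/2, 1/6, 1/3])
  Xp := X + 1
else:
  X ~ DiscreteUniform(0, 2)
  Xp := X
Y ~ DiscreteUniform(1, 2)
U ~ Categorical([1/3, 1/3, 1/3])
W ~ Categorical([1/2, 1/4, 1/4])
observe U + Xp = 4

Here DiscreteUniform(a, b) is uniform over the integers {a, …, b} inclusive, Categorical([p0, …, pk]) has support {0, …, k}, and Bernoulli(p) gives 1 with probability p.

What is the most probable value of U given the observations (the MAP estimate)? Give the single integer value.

argmax_v P(U = v | obs) = 2

Enumerate traces; 24 have nonzero weight after conditioning:
  (Z=0, X=1, Y=1, U=2, W=0) weight 1/288
  (Z=0, X=1, Y=1, U=2, W=1) weight 1/576
  (Z=0, X=1, Y=1, U=2, W=2) weight 1/576
  (Z=0, X=1, Y=2, U=2, W=0) weight 1/288
  (Z=0, X=1, Y=2, U=2, W=1) weight 1/576
  (Z=0, X=1, Y=2, U=2, W=2) weight 1/576
  (Z=0, X=2, Y=1, U=1, W=0) weight 1/144
  (Z=0, X=2, Y=1, U=1, W=1) weight 1/288
  … 16 more
Group by U:
  weight(U=1) = 1/36
  weight(U=2) = 7/72
Total weight = 1/36 + 7/72 = 1/8
P(U=1 | obs) = 1/36 / 1/8 = 2/9
P(U=2 | obs) = 7/72 / 1/8 = 7/9
argmax = 2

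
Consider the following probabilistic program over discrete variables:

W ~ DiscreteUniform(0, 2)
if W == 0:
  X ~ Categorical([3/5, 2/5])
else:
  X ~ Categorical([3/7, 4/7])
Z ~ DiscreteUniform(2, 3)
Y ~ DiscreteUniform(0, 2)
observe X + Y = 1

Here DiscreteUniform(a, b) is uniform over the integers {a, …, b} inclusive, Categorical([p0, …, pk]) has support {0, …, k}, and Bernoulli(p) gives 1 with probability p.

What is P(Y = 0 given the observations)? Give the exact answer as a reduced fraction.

Enumerate traces; 12 have nonzero weight after conditioning:
  (W=0, X=0, Z=2, Y=1) weight 1/30
  (W=0, X=0, Z=3, Y=1) weight 1/30
  (W=0, X=1, Z=2, Y=0) weight 1/45
  (W=0, X=1, Z=3, Y=0) weight 1/45
  (W=1, X=0, Z=2, Y=1) weight 1/42
  (W=1, X=0, Z=3, Y=1) weight 1/42
  (W=1, X=1, Z=2, Y=0) weight 2/63
  (W=1, X=1, Z=3, Y=0) weight 2/63
  … 4 more
Group by Y:
  weight(Y=0) = 6/35
  weight(Y=1) = 17/105
Total weight = 6/35 + 17/105 = 1/3
P(Y=0 | obs) = 6/35 / 1/3 = 18/35
P(Y=1 | obs) = 17/105 / 1/3 = 17/35

P(Y = 0 | obs) = 18/35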